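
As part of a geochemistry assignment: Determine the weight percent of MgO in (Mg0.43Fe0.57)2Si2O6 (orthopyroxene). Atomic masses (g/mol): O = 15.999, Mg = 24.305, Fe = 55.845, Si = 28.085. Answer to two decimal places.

Formula mass = 236.730 g/mol.
0.86 Mg → 0.8600 mol MgO per formula unit; M(MgO) = 40.304, so MgO mass = 34.661 g.
34.661/236.730 × 100 = 14.64 wt%.

14.64 wt%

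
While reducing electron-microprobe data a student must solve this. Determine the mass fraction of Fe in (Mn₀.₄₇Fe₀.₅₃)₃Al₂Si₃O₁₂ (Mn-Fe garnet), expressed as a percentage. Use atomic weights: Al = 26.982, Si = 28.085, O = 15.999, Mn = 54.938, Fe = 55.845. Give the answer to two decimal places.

M((Mn₀.₄₇Fe₀.₅₃)₃Al₂Si₃O₁₂) = 496.463 g/mol.
Fe contributes 1.59 × 55.845 = 88.794 g per mole.
88.794/496.463 = 0.1789 → 17.89%.

17.89 wt%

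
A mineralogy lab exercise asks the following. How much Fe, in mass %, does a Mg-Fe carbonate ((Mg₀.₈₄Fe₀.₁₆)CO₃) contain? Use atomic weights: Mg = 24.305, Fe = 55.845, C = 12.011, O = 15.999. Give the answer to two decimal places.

Molar mass of (Mg₀.₈₄Fe₀.₁₆)CO₃: 0.84*24.305 + 0.16*55.845 + 1*12.011 + 3*15.999 = 89.359 g/mol.
Mass of Fe per formula unit: 0.16 × 55.845 = 8.935 g.
Weight fraction Fe = 8.935 / 89.359 = 0.1000.

10.00 mass %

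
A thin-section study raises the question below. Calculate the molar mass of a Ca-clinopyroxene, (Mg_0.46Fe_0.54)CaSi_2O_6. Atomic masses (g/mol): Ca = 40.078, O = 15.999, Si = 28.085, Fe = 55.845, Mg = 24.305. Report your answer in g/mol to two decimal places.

233.58 g/mol

Mg: 0.46 × 24.305 = 11.1803
Fe: 0.54 × 55.845 = 30.1563
Ca: 1 × 40.078 = 40.0780
Si: 2 × 28.085 = 56.1700
O: 6 × 15.999 = 95.9940
Summing the contributions gives the formula mass.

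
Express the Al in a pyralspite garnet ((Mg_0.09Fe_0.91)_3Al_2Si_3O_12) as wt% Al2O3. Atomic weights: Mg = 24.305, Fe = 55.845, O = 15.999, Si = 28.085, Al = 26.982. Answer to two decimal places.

Molar mass of (Mg_0.09Fe_0.91)_3Al_2Si_3O_12 = 0.27·24.305 + 2.73·55.845 + 2·26.982 + 3·28.085 + 12·15.999 = 489.226 g/mol.
Each formula unit contains 2 Al, equivalent to 2/2 = 1.0000 mol Al2O3.
M(Al2O3) = 2×26.982 + 3×15.999 = 101.961 g/mol.
Mass of Al2O3 per formula unit = 1.0000 × 101.961 = 101.961 g.
Al2O3 wt% = 101.961 / 489.226 × 100 = 20.84%.

20.84 wt%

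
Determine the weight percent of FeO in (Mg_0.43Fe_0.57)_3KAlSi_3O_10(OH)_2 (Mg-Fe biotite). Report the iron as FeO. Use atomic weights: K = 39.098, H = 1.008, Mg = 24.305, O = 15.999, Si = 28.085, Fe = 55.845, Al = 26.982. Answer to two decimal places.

26.07 wt%

M((Mg_0.43Fe_0.57)_3KAlSi_3O_10(OH)_2) = 471.187 g/mol; M(FeO) = 71.844 g/mol.
Moles FeO per formula unit = 1.71 Fe ÷ 1 = 1.7100.
FeO fraction = (1.7100 × 71.844) / 471.187 = 122.853/471.187 = 0.2607.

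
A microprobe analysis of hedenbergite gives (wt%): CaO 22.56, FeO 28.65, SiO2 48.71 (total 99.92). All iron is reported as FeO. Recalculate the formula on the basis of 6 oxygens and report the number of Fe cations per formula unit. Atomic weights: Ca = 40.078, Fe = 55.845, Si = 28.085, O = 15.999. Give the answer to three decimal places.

0.988 Fe apfu

CaO (M=56.077): mol = 0.40230; Ca = 0.40230, O = 0.40230.
FeO (M=71.844): mol = 0.39878; Fe = 0.39878, O = 0.39878.
SiO2 (M=60.083): mol = 0.81071; Si = 0.81071, O = 1.62142.
ΣO = 2.42250; factor = 6/ΣO = 2.47678.
Fe apfu = 0.39878 × 2.47678 = 0.988.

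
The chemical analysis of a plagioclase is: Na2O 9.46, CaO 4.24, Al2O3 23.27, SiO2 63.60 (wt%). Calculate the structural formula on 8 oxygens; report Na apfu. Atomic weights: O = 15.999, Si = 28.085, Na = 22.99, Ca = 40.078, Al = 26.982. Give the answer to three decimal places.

0.806 Na apfu

9.46 wt% Na2O ÷ 61.979 g/mol = 0.15263 mol, giving 0.30526 Na and 0.15263 O.
4.24 wt% CaO ÷ 56.077 g/mol = 0.07561 mol, giving 0.07561 Ca and 0.07561 O.
23.27 wt% Al2O3 ÷ 101.961 g/mol = 0.22822 mol, giving 0.45644 Al and 0.68466 O.
63.60 wt% SiO2 ÷ 60.083 g/mol = 1.05854 mol, giving 1.05854 Si and 2.11708 O.
Oxygen sums to 3.02998; scaling by 8/3.02998 = 2.64028 puts the formula on 8 O.
Na: 0.30526 × 2.64028 = 0.806 atoms per formula unit.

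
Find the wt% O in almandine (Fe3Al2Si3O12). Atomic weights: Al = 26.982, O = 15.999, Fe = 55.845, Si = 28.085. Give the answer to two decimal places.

38.57 mass %

Molar mass of Fe3Al2Si3O12: 3·55.845 + 2·26.982 + 3·28.085 + 12·15.999 = 497.742 g/mol.
Mass of O per formula unit: 12 × 15.999 = 191.988 g.
Weight fraction O = 191.988 / 497.742 = 0.3857.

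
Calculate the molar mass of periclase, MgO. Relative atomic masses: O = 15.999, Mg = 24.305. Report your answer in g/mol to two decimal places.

The formula mass is the sum 1*24.305 + 1*15.999.

40.30 g/mol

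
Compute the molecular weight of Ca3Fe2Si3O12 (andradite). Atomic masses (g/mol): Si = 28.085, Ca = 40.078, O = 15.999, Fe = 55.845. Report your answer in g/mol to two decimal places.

508.17 g/mol

Ca: 3 × 40.078 = 120.2340
Fe: 2 × 55.845 = 111.6900
Si: 3 × 28.085 = 84.2550
O: 12 × 15.999 = 191.9880
Summing the contributions gives the formula mass.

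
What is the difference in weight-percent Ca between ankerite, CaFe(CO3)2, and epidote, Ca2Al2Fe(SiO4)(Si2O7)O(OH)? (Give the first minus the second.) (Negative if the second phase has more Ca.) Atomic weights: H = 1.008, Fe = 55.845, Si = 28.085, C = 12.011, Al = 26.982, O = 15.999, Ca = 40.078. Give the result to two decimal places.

Ca in CaFe(CO3)2: molar mass 215.939 g/mol; 1×40.078 = 40.078 g → 18.56 wt%.
Ca in Ca2Al2Fe(SiO4)(Si2O7)O(OH): molar mass 483.215 g/mol; 2×40.078 = 80.156 g → 16.59 wt%.
Difference = 18.56 − 16.59 = 1.97 percentage points.

1.97 percentage points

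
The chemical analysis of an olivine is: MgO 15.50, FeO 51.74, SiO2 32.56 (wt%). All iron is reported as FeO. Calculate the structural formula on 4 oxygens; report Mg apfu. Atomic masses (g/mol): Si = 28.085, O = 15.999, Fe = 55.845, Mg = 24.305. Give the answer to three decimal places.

0.703 Mg apfu

MgO (M=40.304): mol = 0.38458; Mg = 0.38458, O = 0.38458.
FeO (M=71.844): mol = 0.72017; Fe = 0.72017, O = 0.72017.
SiO2 (M=60.083): mol = 0.54192; Si = 0.54192, O = 1.08384.
ΣO = 2.18859; factor = 4/ΣO = 1.82766.
Mg apfu = 0.38458 × 1.82766 = 0.703.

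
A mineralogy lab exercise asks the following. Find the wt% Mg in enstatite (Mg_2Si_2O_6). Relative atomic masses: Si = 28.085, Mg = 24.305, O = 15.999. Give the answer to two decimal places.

24.21 weight percent

Molar mass of Mg_2Si_2O_6: 2·24.305 + 2·28.085 + 6·15.999 = 200.774 g/mol.
Mass of Mg per formula unit: 2 × 24.305 = 48.610 g.
Weight fraction Mg = 48.610 / 200.774 = 0.2421.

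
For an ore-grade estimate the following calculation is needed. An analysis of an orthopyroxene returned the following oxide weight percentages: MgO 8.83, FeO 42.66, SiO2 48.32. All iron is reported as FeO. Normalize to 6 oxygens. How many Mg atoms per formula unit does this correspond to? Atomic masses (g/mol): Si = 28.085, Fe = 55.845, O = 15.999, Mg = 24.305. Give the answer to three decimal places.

MgO: 8.83/40.304 = 0.21908 mol → 0.21908 mol Mg, 0.21908 mol O.
FeO: 42.66/71.844 = 0.59379 mol → 0.59379 mol Fe, 0.59379 mol O.
SiO2: 48.32/60.083 = 0.80422 mol → 0.80422 mol Si, 1.60844 mol O.
Total oxygen = 2.42131 mol. Normalization factor = 6/2.42131 = 2.47800.
Mg per 6 O = 0.21908 × 2.47800 = 0.543.

0.543 Mg apfu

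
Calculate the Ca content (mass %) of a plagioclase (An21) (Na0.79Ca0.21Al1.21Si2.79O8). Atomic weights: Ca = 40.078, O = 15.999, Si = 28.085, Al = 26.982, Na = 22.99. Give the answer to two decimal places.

M(Na0.79Ca0.21Al1.21Si2.79O8) = 265.576 g/mol.
Ca contributes 0.21 × 40.078 = 8.416 g per mole.
8.416/265.576 = 0.0317 → 3.17%.

3.17 mass %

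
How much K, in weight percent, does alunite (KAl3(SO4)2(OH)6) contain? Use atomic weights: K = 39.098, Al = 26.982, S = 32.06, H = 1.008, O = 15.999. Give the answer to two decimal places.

9.44 weight percent

M(KAl3(SO4)2(OH)6) = 414.198 g/mol.
K contributes 1 × 39.098 = 39.098 g per mole.
39.098/414.198 = 0.0944 → 9.44%.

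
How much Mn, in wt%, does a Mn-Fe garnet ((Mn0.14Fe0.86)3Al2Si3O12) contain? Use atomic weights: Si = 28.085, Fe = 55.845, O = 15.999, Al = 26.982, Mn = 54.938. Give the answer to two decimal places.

M((Mn0.14Fe0.86)3Al2Si3O12) = 497.361 g/mol.
Mn contributes 0.42 × 54.938 = 23.074 g per mole.
23.074/497.361 = 0.0464 → 4.64%.

4.64 wt%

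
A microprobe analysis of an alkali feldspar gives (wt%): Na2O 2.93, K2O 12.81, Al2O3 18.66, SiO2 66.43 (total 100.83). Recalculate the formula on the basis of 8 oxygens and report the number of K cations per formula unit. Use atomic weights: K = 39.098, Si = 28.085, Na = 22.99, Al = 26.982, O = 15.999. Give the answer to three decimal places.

2.93 wt% Na2O ÷ 61.979 g/mol = 0.04727 mol, giving 0.09454 Na and 0.04727 O.
12.81 wt% K2O ÷ 94.195 g/mol = 0.13599 mol, giving 0.27198 K and 0.13599 O.
18.66 wt% Al2O3 ÷ 101.961 g/mol = 0.18301 mol, giving 0.36602 Al and 0.54903 O.
66.43 wt% SiO2 ÷ 60.083 g/mol = 1.10564 mol, giving 1.10564 Si and 2.21128 O.
Oxygen sums to 2.94357; scaling by 8/2.94357 = 2.71779 puts the formula on 8 O.
K: 0.27198 × 2.71779 = 0.739 atoms per formula unit.

0.739 K apfu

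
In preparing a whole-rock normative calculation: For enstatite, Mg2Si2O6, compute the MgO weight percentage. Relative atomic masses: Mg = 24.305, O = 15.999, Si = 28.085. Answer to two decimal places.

Formula mass = 200.774 g/mol.
2 Mg → 2.0000 mol MgO per formula unit; M(MgO) = 40.304, so MgO mass = 80.608 g.
80.608/200.774 × 100 = 40.15 wt%.

40.15 wt%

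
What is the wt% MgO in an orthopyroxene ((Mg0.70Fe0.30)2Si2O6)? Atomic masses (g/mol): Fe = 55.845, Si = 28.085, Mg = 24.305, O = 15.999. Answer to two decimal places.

Molar mass of (Mg0.70Fe0.30)2Si2O6 = 1.40*24.305 + 0.60*55.845 + 2*28.085 + 6*15.999 = 219.698 g/mol.
Each formula unit contains 1.40 Mg, equivalent to 1.40/1 = 1.4000 mol MgO.
M(MgO) = 1×24.305 + 1×15.999 = 40.304 g/mol.
Mass of MgO per formula unit = 1.4000 × 40.304 = 56.426 g.
MgO wt% = 56.426 / 219.698 × 100 = 25.68%.

25.68 wt%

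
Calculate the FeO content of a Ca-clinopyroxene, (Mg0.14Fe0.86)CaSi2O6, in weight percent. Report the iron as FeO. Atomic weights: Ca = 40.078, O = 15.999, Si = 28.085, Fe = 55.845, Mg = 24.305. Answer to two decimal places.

M((Mg0.14Fe0.86)CaSi2O6) = 243.671 g/mol; M(FeO) = 71.844 g/mol.
Moles FeO per formula unit = 0.86 Fe ÷ 1 = 0.8600.
FeO fraction = (0.8600 × 71.844) / 243.671 = 61.786/243.671 = 0.2536.

25.36 wt%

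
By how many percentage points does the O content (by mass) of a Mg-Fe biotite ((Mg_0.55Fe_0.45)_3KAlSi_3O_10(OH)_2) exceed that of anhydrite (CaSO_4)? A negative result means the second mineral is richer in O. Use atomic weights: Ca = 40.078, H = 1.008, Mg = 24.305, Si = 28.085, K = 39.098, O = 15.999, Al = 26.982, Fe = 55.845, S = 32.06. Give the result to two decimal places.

-5.26 percentage points

M((Mg_0.55Fe_0.45)_3KAlSi_3O_10(OH)_2) = 459.833 g/mol, so wt% O = 191.988/459.833 × 100 = 41.75%.
M(CaSO_4) = 136.134 g/mol, so wt% O = 63.996/136.134 × 100 = 47.01%.
41.75 − 47.01 = -5.26 pp.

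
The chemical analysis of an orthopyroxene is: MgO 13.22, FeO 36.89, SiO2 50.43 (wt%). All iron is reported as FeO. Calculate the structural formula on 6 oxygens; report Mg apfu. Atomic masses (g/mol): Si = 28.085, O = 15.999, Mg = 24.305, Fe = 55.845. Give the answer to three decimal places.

0.781 Mg apfu

13.22 wt% MgO ÷ 40.304 g/mol = 0.32801 mol, giving 0.32801 Mg and 0.32801 O.
36.89 wt% FeO ÷ 71.844 g/mol = 0.51347 mol, giving 0.51347 Fe and 0.51347 O.
50.43 wt% SiO2 ÷ 60.083 g/mol = 0.83934 mol, giving 0.83934 Si and 1.67868 O.
Oxygen sums to 2.52016; scaling by 6/2.52016 = 2.38080 puts the formula on 6 O.
Mg: 0.32801 × 2.38080 = 0.781 atoms per formula unit.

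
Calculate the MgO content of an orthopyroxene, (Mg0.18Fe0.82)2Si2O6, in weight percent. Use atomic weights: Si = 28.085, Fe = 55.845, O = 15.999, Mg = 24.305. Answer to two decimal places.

Formula mass = 252.500 g/mol.
0.36 Mg → 0.3600 mol MgO per formula unit; M(MgO) = 40.304, so MgO mass = 14.509 g.
14.509/252.500 × 100 = 5.75 wt%.

5.75 wt%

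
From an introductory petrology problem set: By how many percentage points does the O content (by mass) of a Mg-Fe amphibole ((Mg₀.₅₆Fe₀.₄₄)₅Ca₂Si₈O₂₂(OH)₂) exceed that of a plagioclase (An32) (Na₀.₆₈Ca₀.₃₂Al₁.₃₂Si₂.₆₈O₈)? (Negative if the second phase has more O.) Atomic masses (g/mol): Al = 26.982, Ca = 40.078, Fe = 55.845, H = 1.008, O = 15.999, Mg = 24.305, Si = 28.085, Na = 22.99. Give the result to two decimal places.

-4.33 percentage points

M((Mg₀.₅₆Fe₀.₄₄)₅Ca₂Si₈O₂₂(OH)₂) = 881.741 g/mol, so wt% O = 383.976/881.741 × 100 = 43.55%.
M(Na₀.₆₈Ca₀.₃₂Al₁.₃₂Si₂.₆₈O₈) = 267.334 g/mol, so wt% O = 127.992/267.334 × 100 = 47.88%.
43.55 − 47.88 = -4.33 pp.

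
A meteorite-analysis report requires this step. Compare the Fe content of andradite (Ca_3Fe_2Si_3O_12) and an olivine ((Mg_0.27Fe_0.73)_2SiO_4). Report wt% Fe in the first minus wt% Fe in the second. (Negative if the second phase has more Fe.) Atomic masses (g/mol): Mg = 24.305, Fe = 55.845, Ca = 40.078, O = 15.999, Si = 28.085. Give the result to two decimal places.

-21.68 percentage points

First mineral: 111.690 g Fe in 508.167 g formula = 21.98 wt% Fe.
Second mineral: 81.534 g Fe in 186.739 g formula = 43.66 wt% Fe.
21.98% − 43.66% gives a difference of -21.68 percentage points.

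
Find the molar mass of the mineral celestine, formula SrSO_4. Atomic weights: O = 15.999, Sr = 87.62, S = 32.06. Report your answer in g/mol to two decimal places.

The formula mass is the sum 1×87.62 + 1×32.06 + 4×15.999.

183.68 g/mol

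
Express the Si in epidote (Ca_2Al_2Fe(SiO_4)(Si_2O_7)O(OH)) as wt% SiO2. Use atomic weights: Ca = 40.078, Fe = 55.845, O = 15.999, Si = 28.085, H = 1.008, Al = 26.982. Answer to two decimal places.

Molar mass of Ca_2Al_2Fe(SiO_4)(Si_2O_7)O(OH) = 2*40.078 + 2*26.982 + 1*55.845 + 3*28.085 + 13*15.999 + 1*1.008 = 483.215 g/mol.
Each formula unit contains 3 Si, equivalent to 3/1 = 3.0000 mol SiO2.
M(SiO2) = 1×28.085 + 2×15.999 = 60.083 g/mol.
Mass of SiO2 per formula unit = 3.0000 × 60.083 = 180.249 g.
SiO2 wt% = 180.249 / 483.215 × 100 = 37.30%.

37.30 wt%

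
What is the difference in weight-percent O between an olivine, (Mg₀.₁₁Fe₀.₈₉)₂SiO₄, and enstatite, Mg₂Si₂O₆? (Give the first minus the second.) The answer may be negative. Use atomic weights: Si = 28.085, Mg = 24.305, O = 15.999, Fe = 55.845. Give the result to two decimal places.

-15.30 percentage points

M((Mg₀.₁₁Fe₀.₈₉)₂SiO₄) = 196.832 g/mol, so wt% O = 63.996/196.832 × 100 = 32.51%.
M(Mg₂Si₂O₆) = 200.774 g/mol, so wt% O = 95.994/200.774 × 100 = 47.81%.
32.51 − 47.81 = -15.30 pp.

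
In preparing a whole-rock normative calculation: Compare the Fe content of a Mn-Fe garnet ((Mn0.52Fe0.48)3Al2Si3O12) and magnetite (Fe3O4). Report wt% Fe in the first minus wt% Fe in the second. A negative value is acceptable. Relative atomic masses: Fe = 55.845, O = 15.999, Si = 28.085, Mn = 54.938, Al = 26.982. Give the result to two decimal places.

-56.16 percentage points

Fe in (Mn0.52Fe0.48)3Al2Si3O12: molar mass 496.327 g/mol; 1.44×55.845 = 80.417 g → 16.20 wt%.
Fe in Fe3O4: molar mass 231.531 g/mol; 3×55.845 = 167.535 g → 72.36 wt%.
Difference = 16.20 − 72.36 = -56.16 percentage points.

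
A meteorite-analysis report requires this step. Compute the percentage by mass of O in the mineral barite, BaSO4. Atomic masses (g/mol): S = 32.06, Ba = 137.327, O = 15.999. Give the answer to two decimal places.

27.42 mass %

Molar mass of BaSO4: 1×137.327 + 1×32.06 + 4×15.999 = 233.383 g/mol.
Mass of O per formula unit: 4 × 15.999 = 63.996 g.
Weight fraction O = 63.996 / 233.383 = 0.2742.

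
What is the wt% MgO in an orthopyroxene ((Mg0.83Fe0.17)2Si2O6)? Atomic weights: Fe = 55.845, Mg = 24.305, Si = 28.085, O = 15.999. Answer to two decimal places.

M((Mg0.83Fe0.17)2Si2O6) = 211.498 g/mol; M(MgO) = 40.304 g/mol.
Moles MgO per formula unit = 1.66 Mg ÷ 1 = 1.6600.
MgO fraction = (1.6600 × 40.304) / 211.498 = 66.905/211.498 = 0.3163.

31.63 wt%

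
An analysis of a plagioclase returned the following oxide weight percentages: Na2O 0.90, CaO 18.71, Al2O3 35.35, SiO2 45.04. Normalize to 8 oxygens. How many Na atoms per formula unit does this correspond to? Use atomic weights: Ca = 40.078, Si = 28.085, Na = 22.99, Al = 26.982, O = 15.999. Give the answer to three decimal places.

0.90 wt% Na2O ÷ 61.979 g/mol = 0.01452 mol, giving 0.02904 Na and 0.01452 O.
18.71 wt% CaO ÷ 56.077 g/mol = 0.33365 mol, giving 0.33365 Ca and 0.33365 O.
35.35 wt% Al2O3 ÷ 101.961 g/mol = 0.34670 mol, giving 0.69340 Al and 1.04010 O.
45.04 wt% SiO2 ÷ 60.083 g/mol = 0.74963 mol, giving 0.74963 Si and 1.49926 O.
Oxygen sums to 2.88753; scaling by 8/2.88753 = 2.77053 puts the formula on 8 O.
Na: 0.02904 × 2.77053 = 0.080 atoms per formula unit.

0.080 Na apfu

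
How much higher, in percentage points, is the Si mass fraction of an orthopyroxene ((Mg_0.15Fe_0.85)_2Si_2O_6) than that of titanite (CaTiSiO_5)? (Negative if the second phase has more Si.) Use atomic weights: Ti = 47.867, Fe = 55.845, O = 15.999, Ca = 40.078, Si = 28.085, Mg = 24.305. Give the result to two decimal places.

First mineral: 56.170 g Si in 254.392 g formula = 22.08 wt% Si.
Second mineral: 28.085 g Si in 196.025 g formula = 14.33 wt% Si.
22.08% − 14.33% gives a difference of 7.75 percentage points.

7.75 percentage points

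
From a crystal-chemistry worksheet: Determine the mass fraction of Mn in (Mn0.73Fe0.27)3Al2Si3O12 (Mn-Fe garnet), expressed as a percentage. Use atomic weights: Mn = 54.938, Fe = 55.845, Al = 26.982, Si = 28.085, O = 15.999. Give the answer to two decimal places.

24.27 mass %

M((Mn0.73Fe0.27)3Al2Si3O12) = 495.756 g/mol.
Mn contributes 2.19 × 54.938 = 120.314 g per mole.
120.314/495.756 = 0.2427 → 24.27%.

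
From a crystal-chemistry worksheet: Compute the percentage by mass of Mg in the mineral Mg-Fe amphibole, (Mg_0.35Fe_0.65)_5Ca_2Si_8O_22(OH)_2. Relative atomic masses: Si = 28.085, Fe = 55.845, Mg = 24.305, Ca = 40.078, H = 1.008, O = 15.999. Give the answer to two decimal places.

M((Mg_0.35Fe_0.65)_5Ca_2Si_8O_22(OH)_2) = 914.858 g/mol.
Mg contributes 1.75 × 24.305 = 42.534 g per mole.
42.534/914.858 = 0.0465 → 4.65%.

4.65 wt%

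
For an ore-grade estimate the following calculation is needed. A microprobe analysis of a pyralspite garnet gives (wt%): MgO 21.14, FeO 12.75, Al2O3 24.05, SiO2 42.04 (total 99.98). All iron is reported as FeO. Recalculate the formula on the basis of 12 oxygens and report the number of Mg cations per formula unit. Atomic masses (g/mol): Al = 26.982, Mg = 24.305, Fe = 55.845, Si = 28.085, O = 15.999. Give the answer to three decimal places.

2.241 Mg apfu

MgO (M=40.304): mol = 0.52451; Mg = 0.52451, O = 0.52451.
FeO (M=71.844): mol = 0.17747; Fe = 0.17747, O = 0.17747.
Al2O3 (M=101.961): mol = 0.23587; Al = 0.47174, O = 0.70761.
SiO2 (M=60.083): mol = 0.69970; Si = 0.69970, O = 1.39940.
ΣO = 2.80899; factor = 12/ΣO = 4.27200.
Mg apfu = 0.52451 × 4.27200 = 2.241.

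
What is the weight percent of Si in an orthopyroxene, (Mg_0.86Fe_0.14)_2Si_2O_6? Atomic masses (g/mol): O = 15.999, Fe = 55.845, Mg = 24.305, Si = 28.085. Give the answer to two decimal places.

Formula mass = 1.72×24.305 + 0.28×55.845 + 2×28.085 + 6×15.999 = 209.605 g/mol, of which 56.170 g is Si.
So Si makes up 56.170/209.605 = 0.2680 of the mass, i.e. 26.80%.

26.80 mass %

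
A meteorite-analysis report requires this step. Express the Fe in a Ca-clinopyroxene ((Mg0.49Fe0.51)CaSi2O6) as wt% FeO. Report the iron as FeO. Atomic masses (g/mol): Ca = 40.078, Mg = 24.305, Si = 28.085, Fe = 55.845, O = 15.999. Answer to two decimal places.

Molar mass of (Mg0.49Fe0.51)CaSi2O6 = 0.49·24.305 + 0.51·55.845 + 1·40.078 + 2·28.085 + 6·15.999 = 232.632 g/mol.
Each formula unit contains 0.51 Fe, equivalent to 0.51/1 = 0.5100 mol FeO.
M(FeO) = 1×55.845 + 1×15.999 = 71.844 g/mol.
Mass of FeO per formula unit = 0.5100 × 71.844 = 36.640 g.
FeO wt% = 36.640 / 232.632 × 100 = 15.75%.

15.75 wt%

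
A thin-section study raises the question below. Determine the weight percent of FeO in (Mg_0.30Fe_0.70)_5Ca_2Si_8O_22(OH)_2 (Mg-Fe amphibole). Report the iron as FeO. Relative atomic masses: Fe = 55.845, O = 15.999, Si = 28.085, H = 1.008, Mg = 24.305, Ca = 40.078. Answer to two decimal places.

27.25 wt%

Molar mass of (Mg_0.30Fe_0.70)_5Ca_2Si_8O_22(OH)_2 = 1.50×24.305 + 3.50×55.845 + 2×40.078 + 8×28.085 + 24×15.999 + 2×1.008 = 922.743 g/mol.
Each formula unit contains 3.50 Fe, equivalent to 3.50/1 = 3.5000 mol FeO.
M(FeO) = 1×55.845 + 1×15.999 = 71.844 g/mol.
Mass of FeO per formula unit = 3.5000 × 71.844 = 251.454 g.
FeO wt% = 251.454 / 922.743 × 100 = 27.25%.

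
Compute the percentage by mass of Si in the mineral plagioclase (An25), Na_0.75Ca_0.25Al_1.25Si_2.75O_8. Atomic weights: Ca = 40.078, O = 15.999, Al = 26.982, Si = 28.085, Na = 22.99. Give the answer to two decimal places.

Molar mass of Na_0.75Ca_0.25Al_1.25Si_2.75O_8: 0.75*22.99 + 0.25*40.078 + 1.25*26.982 + 2.75*28.085 + 8*15.999 = 266.215 g/mol.
Mass of Si per formula unit: 2.75 × 28.085 = 77.234 g.
Weight fraction Si = 77.234 / 266.215 = 0.2901.

29.01 wt%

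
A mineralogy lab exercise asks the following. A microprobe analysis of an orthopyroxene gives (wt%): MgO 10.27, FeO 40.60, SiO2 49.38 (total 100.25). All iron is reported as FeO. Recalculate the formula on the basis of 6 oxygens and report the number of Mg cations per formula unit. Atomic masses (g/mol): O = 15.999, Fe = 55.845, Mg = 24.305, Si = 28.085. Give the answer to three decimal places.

MgO (M=40.304): mol = 0.25481; Mg = 0.25481, O = 0.25481.
FeO (M=71.844): mol = 0.56511; Fe = 0.56511, O = 0.56511.
SiO2 (M=60.083): mol = 0.82186; Si = 0.82186, O = 1.64372.
ΣO = 2.46364; factor = 6/ΣO = 2.43542.
Mg apfu = 0.25481 × 2.43542 = 0.621.

0.621 Mg apfu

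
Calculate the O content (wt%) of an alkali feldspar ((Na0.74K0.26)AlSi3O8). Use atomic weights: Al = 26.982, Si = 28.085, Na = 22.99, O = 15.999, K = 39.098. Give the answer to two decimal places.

48.04 wt%

Molar mass of (Na0.74K0.26)AlSi3O8: 0.74×22.99 + 0.26×39.098 + 1×26.982 + 3×28.085 + 8×15.999 = 266.407 g/mol.
Mass of O per formula unit: 8 × 15.999 = 127.992 g.
Weight fraction O = 127.992 / 266.407 = 0.4804.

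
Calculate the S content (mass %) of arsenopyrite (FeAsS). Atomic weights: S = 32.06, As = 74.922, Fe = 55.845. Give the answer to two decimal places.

19.69 mass %

Formula mass = 1*55.845 + 1*74.922 + 1*32.06 = 162.827 g/mol, of which 32.060 g is S.
So S makes up 32.060/162.827 = 0.1969 of the mass, i.e. 19.69%.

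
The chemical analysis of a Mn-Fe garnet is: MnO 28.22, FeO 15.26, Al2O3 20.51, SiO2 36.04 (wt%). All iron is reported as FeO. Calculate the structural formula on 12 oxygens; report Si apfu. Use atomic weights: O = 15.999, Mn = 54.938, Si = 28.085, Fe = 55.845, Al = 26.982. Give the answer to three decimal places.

MnO: 28.22/70.937 = 0.39782 mol → 0.39782 mol Mn, 0.39782 mol O.
FeO: 15.26/71.844 = 0.21240 mol → 0.21240 mol Fe, 0.21240 mol O.
Al2O3: 20.51/101.961 = 0.20116 mol → 0.40232 mol Al, 0.60348 mol O.
SiO2: 36.04/60.083 = 0.59984 mol → 0.59984 mol Si, 1.19968 mol O.
Total oxygen = 2.41338 mol. Normalization factor = 12/2.41338 = 4.97228.
Si per 12 O = 0.59984 × 4.97228 = 2.983.

2.983 Si apfu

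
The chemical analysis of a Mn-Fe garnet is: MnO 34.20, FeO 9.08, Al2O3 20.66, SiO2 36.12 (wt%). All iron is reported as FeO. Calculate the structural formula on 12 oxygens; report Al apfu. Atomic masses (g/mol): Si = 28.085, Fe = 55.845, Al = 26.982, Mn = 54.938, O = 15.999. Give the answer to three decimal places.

MnO (M=70.937): mol = 0.48212; Mn = 0.48212, O = 0.48212.
FeO (M=71.844): mol = 0.12638; Fe = 0.12638, O = 0.12638.
Al2O3 (M=101.961): mol = 0.20263; Al = 0.40526, O = 0.60789.
SiO2 (M=60.083): mol = 0.60117; Si = 0.60117, O = 1.20234.
ΣO = 2.41873; factor = 12/ΣO = 4.96128.
Al apfu = 0.40526 × 4.96128 = 2.011.

2.011 Al apfu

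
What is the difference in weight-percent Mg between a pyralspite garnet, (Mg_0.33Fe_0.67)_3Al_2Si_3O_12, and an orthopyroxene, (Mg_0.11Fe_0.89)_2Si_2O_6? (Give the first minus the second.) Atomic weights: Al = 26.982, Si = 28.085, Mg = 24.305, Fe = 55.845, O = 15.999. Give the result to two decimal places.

Mg in (Mg_0.33Fe_0.67)_3Al_2Si_3O_12: molar mass 466.517 g/mol; 0.99×24.305 = 24.062 g → 5.16 wt%.
Mg in (Mg_0.11Fe_0.89)_2Si_2O_6: molar mass 256.915 g/mol; 0.22×24.305 = 5.347 g → 2.08 wt%.
Difference = 5.16 − 2.08 = 3.08 percentage points.

3.08 percentage points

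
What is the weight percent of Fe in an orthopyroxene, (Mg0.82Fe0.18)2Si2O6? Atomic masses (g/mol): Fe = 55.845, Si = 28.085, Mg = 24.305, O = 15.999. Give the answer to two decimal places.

Formula mass = 1.64×24.305 + 0.36×55.845 + 2×28.085 + 6×15.999 = 212.128 g/mol, of which 20.104 g is Fe.
So Fe makes up 20.104/212.128 = 0.0948 of the mass, i.e. 9.48%.

9.48 mass %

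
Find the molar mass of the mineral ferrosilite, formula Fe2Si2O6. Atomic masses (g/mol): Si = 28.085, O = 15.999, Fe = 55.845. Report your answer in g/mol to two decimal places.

M = 2·55.845 + 2·28.085 + 6·15.999

263.85 g/mol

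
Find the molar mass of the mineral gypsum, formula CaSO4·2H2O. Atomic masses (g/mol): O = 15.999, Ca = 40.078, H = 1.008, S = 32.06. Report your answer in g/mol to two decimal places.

172.16 g/mol

M = 1×40.078 + 1×32.06 + 6×15.999 + 4×1.008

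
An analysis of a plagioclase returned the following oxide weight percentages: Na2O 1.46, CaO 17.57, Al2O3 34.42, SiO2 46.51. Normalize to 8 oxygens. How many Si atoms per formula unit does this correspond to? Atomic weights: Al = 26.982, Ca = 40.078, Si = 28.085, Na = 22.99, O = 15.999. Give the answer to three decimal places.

Na2O (M=61.979): mol = 0.02356; Na = 0.04712, O = 0.02356.
CaO (M=56.077): mol = 0.31332; Ca = 0.31332, O = 0.31332.
Al2O3 (M=101.961): mol = 0.33758; Al = 0.67516, O = 1.01274.
SiO2 (M=60.083): mol = 0.77410; Si = 0.77410, O = 1.54820.
ΣO = 2.89782; factor = 8/ΣO = 2.76070.
Si apfu = 0.77410 × 2.76070 = 2.137.

2.137 Si apfu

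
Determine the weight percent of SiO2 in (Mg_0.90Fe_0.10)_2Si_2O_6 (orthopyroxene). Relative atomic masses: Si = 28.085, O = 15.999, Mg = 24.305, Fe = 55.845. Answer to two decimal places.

58.03 wt%

Formula mass = 207.082 g/mol.
2 Si → 2.0000 mol SiO2 per formula unit; M(SiO2) = 60.083, so SiO2 mass = 120.166 g.
120.166/207.082 × 100 = 58.03 wt%.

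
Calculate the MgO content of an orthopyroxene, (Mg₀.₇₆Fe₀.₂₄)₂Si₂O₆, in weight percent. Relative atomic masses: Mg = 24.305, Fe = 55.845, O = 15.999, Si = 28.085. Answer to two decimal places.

M((Mg₀.₇₆Fe₀.₂₄)₂Si₂O₆) = 215.913 g/mol; M(MgO) = 40.304 g/mol.
Moles MgO per formula unit = 1.52 Mg ÷ 1 = 1.5200.
MgO fraction = (1.5200 × 40.304) / 215.913 = 61.262/215.913 = 0.2837.

28.37 wt%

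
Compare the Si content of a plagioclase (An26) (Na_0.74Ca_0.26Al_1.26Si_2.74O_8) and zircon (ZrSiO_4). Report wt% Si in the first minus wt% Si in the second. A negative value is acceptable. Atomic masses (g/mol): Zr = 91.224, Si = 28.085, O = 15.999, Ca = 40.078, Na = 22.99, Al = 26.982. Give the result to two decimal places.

First mineral: 76.953 g Si in 266.375 g formula = 28.89 wt% Si.
Second mineral: 28.085 g Si in 183.305 g formula = 15.32 wt% Si.
28.89% − 15.32% gives a difference of 13.57 percentage points.

13.57 percentage points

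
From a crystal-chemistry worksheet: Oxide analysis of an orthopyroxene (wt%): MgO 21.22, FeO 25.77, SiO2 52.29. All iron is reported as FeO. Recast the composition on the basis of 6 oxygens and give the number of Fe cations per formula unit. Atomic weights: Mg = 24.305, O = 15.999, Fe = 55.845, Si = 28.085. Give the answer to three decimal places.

21.22 wt% MgO ÷ 40.304 g/mol = 0.52650 mol, giving 0.52650 Mg and 0.52650 O.
25.77 wt% FeO ÷ 71.844 g/mol = 0.35869 mol, giving 0.35869 Fe and 0.35869 O.
52.29 wt% SiO2 ÷ 60.083 g/mol = 0.87030 mol, giving 0.87030 Si and 1.74060 O.
Oxygen sums to 2.62579; scaling by 6/2.62579 = 2.28503 puts the formula on 6 O.
Fe: 0.35869 × 2.28503 = 0.820 atoms per formula unit.

0.820 Fe apfu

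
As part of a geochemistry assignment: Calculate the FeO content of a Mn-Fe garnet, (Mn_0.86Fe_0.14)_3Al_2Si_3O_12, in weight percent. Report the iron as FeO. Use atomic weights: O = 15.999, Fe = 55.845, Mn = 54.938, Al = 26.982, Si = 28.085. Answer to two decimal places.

Formula mass = 495.402 g/mol.
0.42 Fe → 0.4200 mol FeO per formula unit; M(FeO) = 71.844, so FeO mass = 30.174 g.
30.174/495.402 × 100 = 6.09 wt%.

6.09 wt%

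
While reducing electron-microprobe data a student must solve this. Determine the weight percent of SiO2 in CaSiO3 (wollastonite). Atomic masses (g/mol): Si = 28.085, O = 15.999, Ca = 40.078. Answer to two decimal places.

51.72 wt%

Formula mass = 116.160 g/mol.
1 Si → 1.0000 mol SiO2 per formula unit; M(SiO2) = 60.083, so SiO2 mass = 60.083 g.
60.083/116.160 × 100 = 51.72 wt%.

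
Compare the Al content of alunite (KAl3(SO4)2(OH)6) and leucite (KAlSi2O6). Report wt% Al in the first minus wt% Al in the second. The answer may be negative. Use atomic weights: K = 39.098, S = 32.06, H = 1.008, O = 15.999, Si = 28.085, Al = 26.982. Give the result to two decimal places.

Al in KAl3(SO4)2(OH)6: molar mass 414.198 g/mol; 3×26.982 = 80.946 g → 19.54 wt%.
Al in KAlSi2O6: molar mass 218.244 g/mol; 1×26.982 = 26.982 g → 12.36 wt%.
Difference = 19.54 − 12.36 = 7.18 percentage points.

7.18 percentage points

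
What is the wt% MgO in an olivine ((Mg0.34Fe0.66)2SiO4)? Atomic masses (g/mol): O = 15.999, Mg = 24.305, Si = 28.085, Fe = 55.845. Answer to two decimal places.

15.03 wt%

Molar mass of (Mg0.34Fe0.66)2SiO4 = 0.68·24.305 + 1.32·55.845 + 1·28.085 + 4·15.999 = 182.324 g/mol.
Each formula unit contains 0.68 Mg, equivalent to 0.68/1 = 0.6800 mol MgO.
M(MgO) = 1×24.305 + 1×15.999 = 40.304 g/mol.
Mass of MgO per formula unit = 0.6800 × 40.304 = 27.407 g.
MgO wt% = 27.407 / 182.324 × 100 = 15.03%.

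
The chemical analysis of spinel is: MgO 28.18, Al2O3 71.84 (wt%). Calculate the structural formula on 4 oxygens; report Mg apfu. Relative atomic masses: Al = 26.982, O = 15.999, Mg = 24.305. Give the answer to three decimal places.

0.994 Mg apfu

28.18 wt% MgO ÷ 40.304 g/mol = 0.69919 mol, giving 0.69919 Mg and 0.69919 O.
71.84 wt% Al2O3 ÷ 101.961 g/mol = 0.70458 mol, giving 1.40916 Al and 2.11374 O.
Oxygen sums to 2.81293; scaling by 4/2.81293 = 1.42200 puts the formula on 4 O.
Mg: 0.69919 × 1.42200 = 0.994 atoms per formula unit.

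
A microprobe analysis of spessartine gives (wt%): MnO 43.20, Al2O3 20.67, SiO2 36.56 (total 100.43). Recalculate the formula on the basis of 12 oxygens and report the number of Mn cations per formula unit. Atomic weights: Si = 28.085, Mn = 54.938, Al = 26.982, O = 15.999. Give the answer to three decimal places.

3.002 Mn apfu

MnO: 43.20/70.937 = 0.60899 mol → 0.60899 mol Mn, 0.60899 mol O.
Al2O3: 20.67/101.961 = 0.20272 mol → 0.40544 mol Al, 0.60816 mol O.
SiO2: 36.56/60.083 = 0.60849 mol → 0.60849 mol Si, 1.21698 mol O.
Total oxygen = 2.43413 mol. Normalization factor = 12/2.43413 = 4.92989.
Mn per 12 O = 0.60899 × 4.92989 = 3.002.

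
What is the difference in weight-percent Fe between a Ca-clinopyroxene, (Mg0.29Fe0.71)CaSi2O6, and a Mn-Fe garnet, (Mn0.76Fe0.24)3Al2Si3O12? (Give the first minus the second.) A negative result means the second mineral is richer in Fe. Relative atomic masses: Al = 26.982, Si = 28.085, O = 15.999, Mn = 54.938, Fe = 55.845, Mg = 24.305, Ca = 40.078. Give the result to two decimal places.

Fe in (Mg0.29Fe0.71)CaSi2O6: molar mass 238.940 g/mol; 0.71×55.845 = 39.650 g → 16.59 wt%.
Fe in (Mn0.76Fe0.24)3Al2Si3O12: molar mass 495.674 g/mol; 0.72×55.845 = 40.208 g → 8.11 wt%.
Difference = 16.59 − 8.11 = 8.48 percentage points.

8.48 percentage points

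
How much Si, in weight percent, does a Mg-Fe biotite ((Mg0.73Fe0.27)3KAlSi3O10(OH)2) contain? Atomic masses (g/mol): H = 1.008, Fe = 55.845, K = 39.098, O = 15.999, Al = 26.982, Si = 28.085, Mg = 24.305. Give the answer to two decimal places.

19.03 weight percent

M((Mg0.73Fe0.27)3KAlSi3O10(OH)2) = 442.801 g/mol.
Si contributes 3 × 28.085 = 84.255 g per mole.
84.255/442.801 = 0.1903 → 19.03%.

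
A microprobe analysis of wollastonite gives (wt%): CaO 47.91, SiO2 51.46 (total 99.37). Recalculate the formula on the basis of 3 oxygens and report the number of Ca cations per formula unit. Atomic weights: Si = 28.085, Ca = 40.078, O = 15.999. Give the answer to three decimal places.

0.998 Ca apfu

47.91 wt% CaO ÷ 56.077 g/mol = 0.85436 mol, giving 0.85436 Ca and 0.85436 O.
51.46 wt% SiO2 ÷ 60.083 g/mol = 0.85648 mol, giving 0.85648 Si and 1.71296 O.
Oxygen sums to 2.56732; scaling by 3/2.56732 = 1.16853 puts the formula on 3 O.
Ca: 0.85436 × 1.16853 = 0.998 atoms per formula unit.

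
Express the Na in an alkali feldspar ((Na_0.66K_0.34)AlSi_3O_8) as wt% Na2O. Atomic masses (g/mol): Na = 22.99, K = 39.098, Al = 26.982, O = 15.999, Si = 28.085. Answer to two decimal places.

7.64 wt%

Formula mass = 267.696 g/mol.
0.66 Na → 0.3300 mol Na2O per formula unit; M(Na2O) = 61.979, so Na2O mass = 20.453 g.
20.453/267.696 × 100 = 7.64 wt%.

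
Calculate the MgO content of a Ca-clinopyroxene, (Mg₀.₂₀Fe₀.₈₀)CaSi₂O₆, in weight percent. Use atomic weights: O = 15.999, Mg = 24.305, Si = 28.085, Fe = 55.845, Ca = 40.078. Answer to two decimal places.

Molar mass of (Mg₀.₂₀Fe₀.₈₀)CaSi₂O₆ = 0.20×24.305 + 0.80×55.845 + 1×40.078 + 2×28.085 + 6×15.999 = 241.779 g/mol.
Each formula unit contains 0.20 Mg, equivalent to 0.20/1 = 0.2000 mol MgO.
M(MgO) = 1×24.305 + 1×15.999 = 40.304 g/mol.
Mass of MgO per formula unit = 0.2000 × 40.304 = 8.061 g.
MgO wt% = 8.061 / 241.779 × 100 = 3.33%.

3.33 wt%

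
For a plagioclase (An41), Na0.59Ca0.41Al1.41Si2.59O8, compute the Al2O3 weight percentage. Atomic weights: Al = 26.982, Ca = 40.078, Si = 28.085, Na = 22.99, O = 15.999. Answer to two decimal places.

Formula mass = 268.773 g/mol.
1.41 Al → 0.7050 mol Al2O3 per formula unit; M(Al2O3) = 101.961, so Al2O3 mass = 71.883 g.
71.883/268.773 × 100 = 26.74 wt%.

26.74 wt%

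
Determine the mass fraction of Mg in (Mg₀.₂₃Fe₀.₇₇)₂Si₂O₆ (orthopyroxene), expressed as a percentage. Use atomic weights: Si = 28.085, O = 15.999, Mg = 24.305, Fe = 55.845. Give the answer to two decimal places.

Formula mass = 0.46*24.305 + 1.54*55.845 + 2*28.085 + 6*15.999 = 249.346 g/mol, of which 11.180 g is Mg.
So Mg makes up 11.180/249.346 = 0.0448 of the mass, i.e. 4.48%.

4.48 wt%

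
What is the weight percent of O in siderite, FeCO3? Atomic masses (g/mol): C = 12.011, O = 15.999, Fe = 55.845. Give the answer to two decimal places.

41.43 weight percent

M(FeCO3) = 115.853 g/mol.
O contributes 3 × 15.999 = 47.997 g per mole.
47.997/115.853 = 0.4143 → 41.43%.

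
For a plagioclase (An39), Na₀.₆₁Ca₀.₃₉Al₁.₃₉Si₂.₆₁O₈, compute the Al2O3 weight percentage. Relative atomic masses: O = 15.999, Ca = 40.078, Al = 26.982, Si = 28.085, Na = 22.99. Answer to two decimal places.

26.40 wt%

Molar mass of Na₀.₆₁Ca₀.₃₉Al₁.₃₉Si₂.₆₁O₈ = 0.61·22.99 + 0.39·40.078 + 1.39·26.982 + 2.61·28.085 + 8·15.999 = 268.453 g/mol.
Each formula unit contains 1.39 Al, equivalent to 1.39/2 = 0.6950 mol Al2O3.
M(Al2O3) = 2×26.982 + 3×15.999 = 101.961 g/mol.
Mass of Al2O3 per formula unit = 0.6950 × 101.961 = 70.863 g.
Al2O3 wt% = 70.863 / 268.453 × 100 = 26.40%.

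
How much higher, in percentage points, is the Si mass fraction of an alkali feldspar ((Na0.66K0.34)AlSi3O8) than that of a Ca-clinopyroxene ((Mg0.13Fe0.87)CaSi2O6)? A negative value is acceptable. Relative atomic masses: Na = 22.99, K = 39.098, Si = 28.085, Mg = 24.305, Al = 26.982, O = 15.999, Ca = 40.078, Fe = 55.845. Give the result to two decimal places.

8.45 percentage points

M((Na0.66K0.34)AlSi3O8) = 267.696 g/mol, so wt% Si = 84.255/267.696 × 100 = 31.47%.
M((Mg0.13Fe0.87)CaSi2O6) = 243.987 g/mol, so wt% Si = 56.170/243.987 × 100 = 23.02%.
31.47 − 23.02 = 8.45 pp.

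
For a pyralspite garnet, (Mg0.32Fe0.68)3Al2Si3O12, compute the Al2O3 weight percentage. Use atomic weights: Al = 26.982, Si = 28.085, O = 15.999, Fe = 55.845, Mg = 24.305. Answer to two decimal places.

21.81 wt%

Formula mass = 467.464 g/mol.
2 Al → 1.0000 mol Al2O3 per formula unit; M(Al2O3) = 101.961, so Al2O3 mass = 101.961 g.
101.961/467.464 × 100 = 21.81 wt%.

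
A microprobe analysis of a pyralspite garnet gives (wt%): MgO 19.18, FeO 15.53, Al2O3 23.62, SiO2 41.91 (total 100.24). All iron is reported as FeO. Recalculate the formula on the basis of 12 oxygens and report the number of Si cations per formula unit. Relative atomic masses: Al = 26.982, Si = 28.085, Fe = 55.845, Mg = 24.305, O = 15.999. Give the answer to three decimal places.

19.18 wt% MgO ÷ 40.304 g/mol = 0.47588 mol, giving 0.47588 Mg and 0.47588 O.
15.53 wt% FeO ÷ 71.844 g/mol = 0.21616 mol, giving 0.21616 Fe and 0.21616 O.
23.62 wt% Al2O3 ÷ 101.961 g/mol = 0.23166 mol, giving 0.46332 Al and 0.69498 O.
41.91 wt% SiO2 ÷ 60.083 g/mol = 0.69754 mol, giving 0.69754 Si and 1.39508 O.
Oxygen sums to 2.78210; scaling by 12/2.78210 = 4.31329 puts the formula on 12 O.
Si: 0.69754 × 4.31329 = 3.009 atoms per formula unit.

3.009 Si apfu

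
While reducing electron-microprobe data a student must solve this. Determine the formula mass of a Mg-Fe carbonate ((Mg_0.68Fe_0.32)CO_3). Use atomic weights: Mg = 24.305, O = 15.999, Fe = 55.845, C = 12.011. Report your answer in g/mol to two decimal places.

The formula mass is the sum 0.68*24.305 + 0.32*55.845 + 1*12.011 + 3*15.999.

94.41 g/mol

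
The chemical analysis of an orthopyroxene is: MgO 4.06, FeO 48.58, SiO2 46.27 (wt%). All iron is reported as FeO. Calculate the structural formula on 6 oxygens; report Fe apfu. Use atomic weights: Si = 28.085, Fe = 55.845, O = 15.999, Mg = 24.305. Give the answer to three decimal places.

1.751 Fe apfu

MgO: 4.06/40.304 = 0.10073 mol → 0.10073 mol Mg, 0.10073 mol O.
FeO: 48.58/71.844 = 0.67619 mol → 0.67619 mol Fe, 0.67619 mol O.
SiO2: 46.27/60.083 = 0.77010 mol → 0.77010 mol Si, 1.54020 mol O.
Total oxygen = 2.31712 mol. Normalization factor = 6/2.31712 = 2.58942.
Fe per 6 O = 0.67619 × 2.58942 = 1.751.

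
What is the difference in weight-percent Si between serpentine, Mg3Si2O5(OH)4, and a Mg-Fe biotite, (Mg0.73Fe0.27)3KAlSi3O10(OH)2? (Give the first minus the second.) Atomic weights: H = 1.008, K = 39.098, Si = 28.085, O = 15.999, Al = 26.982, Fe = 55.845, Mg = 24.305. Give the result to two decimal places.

1.24 percentage points

First mineral: 56.170 g Si in 277.108 g formula = 20.27 wt% Si.
Second mineral: 84.255 g Si in 442.801 g formula = 19.03 wt% Si.
20.27% − 19.03% gives a difference of 1.24 percentage points.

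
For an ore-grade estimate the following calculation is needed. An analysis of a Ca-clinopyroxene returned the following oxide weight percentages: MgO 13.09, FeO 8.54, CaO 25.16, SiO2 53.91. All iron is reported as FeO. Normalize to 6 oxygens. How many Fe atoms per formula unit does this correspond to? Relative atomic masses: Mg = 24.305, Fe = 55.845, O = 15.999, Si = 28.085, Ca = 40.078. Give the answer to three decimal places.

MgO (M=40.304): mol = 0.32478; Mg = 0.32478, O = 0.32478.
FeO (M=71.844): mol = 0.11887; Fe = 0.11887, O = 0.11887.
CaO (M=56.077): mol = 0.44867; Ca = 0.44867, O = 0.44867.
SiO2 (M=60.083): mol = 0.89726; Si = 0.89726, O = 1.79452.
ΣO = 2.68684; factor = 6/ΣO = 2.23311.
Fe apfu = 0.11887 × 2.23311 = 0.265.

0.265 Fe apfu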